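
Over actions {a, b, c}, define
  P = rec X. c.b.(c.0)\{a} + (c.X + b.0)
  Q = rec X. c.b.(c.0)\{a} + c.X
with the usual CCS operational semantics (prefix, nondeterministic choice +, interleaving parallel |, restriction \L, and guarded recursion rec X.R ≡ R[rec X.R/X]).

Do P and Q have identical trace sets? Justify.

trace-distinct — witness ⟨b⟩

P's transition system — 5 states:
  u0 = rec X. c.b.(c.0)\{a} + (c.X + b.0) | --b--▸ u1, --c--▸ u0, --c--▸ u2
  u1 = 0 | deadlocked
  u2 = b.(c.0)\{a} | --b--▸ u3
  u3 = (c.0)\{a} | --c--▸ u4
  u4 = 0\{a} | deadlocked
Q's transition system — 4 states:
  v0 = rec X. c.b.(c.0)\{a} + c.X | --c--▸ v0, --c--▸ v1
  v1 = b.(c.0)\{a} | --b--▸ v2
  v2 = (c.0)\{a} | --c--▸ v3
  v3 = 0\{a} | deadlocked
Executing b from P (initial set {u0}):
  [1] b ⇒ {u1}
  P completes σ.
Executing b from Q (initial set {v0}):
  [1] b ⇒ ∅  — Q cannot continue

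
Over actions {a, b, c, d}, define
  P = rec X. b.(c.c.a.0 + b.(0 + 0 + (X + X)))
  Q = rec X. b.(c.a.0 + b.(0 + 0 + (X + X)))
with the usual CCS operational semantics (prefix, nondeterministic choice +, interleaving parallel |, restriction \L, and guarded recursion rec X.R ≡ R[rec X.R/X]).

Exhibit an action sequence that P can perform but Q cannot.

Reachable graph of P (6 states):
  u0 = rec X. b.(c.c.a.0 + b.(0 + 0 + (X + X))) | --b--▸ u1
  u1 = c.c.a.0 + b.(0 + 0 + ((rec X. b.(c.c.a.0 + b.(0 + 0 + (X + X)))) + (rec X. b.(c.c.a.0 + b.(0 + 0 + (X + X)))))) | --b--▸ u2, --c--▸ u3
  u2 = 0 + 0 + ((rec X. b.(c.c.a.0 + b.(0 + 0 + (X + X)))) + (rec X. b.(c.c.a.0 + b.(0 + 0 + (X + X))))) | --b--▸ u1
  u3 = c.a.0 | --c--▸ u4
  u4 = a.0 | --a--▸ u5
  u5 = 0 | ∅
Reachable graph of Q (5 states):
  v0 = rec X. b.(c.a.0 + b.(0 + 0 + (X + X))) | --b--▸ v1
  v1 = c.a.0 + b.(0 + 0 + ((rec X. b.(c.a.0 + b.(0 + 0 + (X + X)))) + (rec X. b.(c.a.0 + b.(0 + 0 + (X + X)))))) | --b--▸ v2, --c--▸ v3
  v2 = 0 + 0 + ((rec X. b.(c.a.0 + b.(0 + 0 + (X + X)))) + (rec X. b.(c.a.0 + b.(0 + 0 + (X + X))))) | --b--▸ v1
  v3 = a.0 | --a--▸ v4
  v4 = 0 | ∅
Executing bcc from P (initial set {u0}):
  [1] b ⇒ {u1}
  [2] c ⇒ {u3}
  [3] c ⇒ {u4}
  ✓ P
Executing bcc from Q (initial set {v0}):
  [1] b ⇒ {v1}
  [2] c ⇒ {v3}
  [3] c ⇒ ∅ (Q stuck)

bcc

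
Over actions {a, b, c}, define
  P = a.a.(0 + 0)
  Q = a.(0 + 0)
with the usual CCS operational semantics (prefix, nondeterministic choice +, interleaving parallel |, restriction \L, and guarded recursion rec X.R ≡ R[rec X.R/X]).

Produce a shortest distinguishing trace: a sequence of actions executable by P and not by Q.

aa

P's transition system — 3 states:
  s0 = a.a.(0 + 0) ⊢ —a→ s1
  s1 = a.(0 + 0) ⊢ —a→ s2
  s2 = 0 + 0 ⊢ stopped
Q's transition system — 2 states:
  t0 = a.(0 + 0) ⊢ —a→ t1
  t1 = 0 + 0 ⊢ stopped
Executing aa from P (initial set {s0}):
  step 1 (a): {s1}
  step 2 (a): {s2}
  P completes σ.
Executing aa from Q (initial set {t0}):
  step 1 (a): {t1}
  step 2 (a): no successor for Q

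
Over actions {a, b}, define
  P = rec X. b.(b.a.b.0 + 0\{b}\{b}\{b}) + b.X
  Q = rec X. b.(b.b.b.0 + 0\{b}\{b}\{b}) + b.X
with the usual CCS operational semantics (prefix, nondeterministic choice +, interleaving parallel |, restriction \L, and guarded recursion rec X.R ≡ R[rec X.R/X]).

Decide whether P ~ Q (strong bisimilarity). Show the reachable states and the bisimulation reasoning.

not bisimilar

LTS(P): 5 reachable states
  p0 = rec X. b.(b.a.b.0 + 0\{b}\{b}\{b}) + b.X | -b-> p0, -b-> p1
  p1 = b.a.b.0 + 0\{b}\{b}\{b} | -b-> p2
  p2 = a.b.0 | -a-> p3
  p3 = b.0 | -b-> p4
  p4 = 0 | ∅
LTS(Q): 5 reachable states
  q0 = rec X. b.(b.b.b.0 + 0\{b}\{b}\{b}) + b.X | -b-> q0, -b-> q1
  q1 = b.b.b.0 + 0\{b}\{b}\{b} | -b-> q2
  q2 = b.b.0 | -b-> q3
  q3 = b.0 | -b-> q4
  q4 = 0 | ∅
Partition-refinement fixed point:
  B0 = {p0}
  B1 = {p1}
  B2 = {p2}
  B3 = {p3, q3}
  B4 = {p4, q4}
  B5 = {q0}
  B6 = {q1}
  B7 = {q2}
p0 ∈ B0, q0 ∈ B5 → different blocks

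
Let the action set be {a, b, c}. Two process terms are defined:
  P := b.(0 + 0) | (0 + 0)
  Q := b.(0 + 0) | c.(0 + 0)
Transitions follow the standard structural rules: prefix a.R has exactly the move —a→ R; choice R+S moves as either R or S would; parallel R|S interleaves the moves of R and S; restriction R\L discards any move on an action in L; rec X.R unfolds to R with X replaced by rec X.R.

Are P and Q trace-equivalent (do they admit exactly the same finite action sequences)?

Reachable graph of P (2 states):
  p0 = b.(0 + 0) | (0 + 0) → ··b··> p1
  p1 = (0 + 0) | (0 + 0) → ∅
Reachable graph of Q (4 states):
  q0 = b.(0 + 0) | c.(0 + 0) → ··b··> q1, ··c··> q2
  q1 = (0 + 0) | c.(0 + 0) → ··c··> q3
  q2 = b.(0 + 0) | (0 + 0) → ··b··> q3
  q3 = (0 + 0) | (0 + 0) → ∅
Executing c from Q (initial set {q0}):
  [1] c ⇒ {q2}
  ✓ Q
Executing c from P (initial set {p0}):
  [1] c ⇒ no successor for P

traces(P) ≠ traces(Q) — witness ⟨c⟩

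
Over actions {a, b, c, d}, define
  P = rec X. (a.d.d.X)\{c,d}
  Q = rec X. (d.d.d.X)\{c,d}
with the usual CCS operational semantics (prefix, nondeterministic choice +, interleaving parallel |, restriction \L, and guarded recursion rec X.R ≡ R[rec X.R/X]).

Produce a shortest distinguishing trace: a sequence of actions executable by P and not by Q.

P's transition system — 2 states:
  s0 = rec X. (a.d.d.X)\{c,d} → ··a··> s1
  s1 = (d.d.(rec X. (a.d.d.X)\{c,d}))\{c,d} → (no moves)
Q's transition system — 1 states:
  t0 = rec X. (d.d.d.X)\{c,d} → (no moves)
Trace ⟨a⟩ through P, begin at {s0}:
  [1] a ⇒ {s1}
  ✓ P
Trace ⟨a⟩ through Q, begin at {t0}:
  [1] a ⇒ ∅  — Q cannot continue

a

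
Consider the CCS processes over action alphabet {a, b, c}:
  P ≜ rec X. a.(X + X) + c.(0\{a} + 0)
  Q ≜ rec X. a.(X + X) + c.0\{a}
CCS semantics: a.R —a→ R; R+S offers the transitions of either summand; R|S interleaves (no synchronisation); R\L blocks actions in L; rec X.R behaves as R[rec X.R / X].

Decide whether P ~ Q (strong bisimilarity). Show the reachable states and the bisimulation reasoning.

LTS(P): 3 reachable states
  m0 = rec X. a.(X + X) + c.(0\{a} + 0) → =a=> m1, =c=> m2
  m1 = (rec X. a.(X + X) + c.(0\{a} + 0)) + (rec X. a.(X + X) + c.(0\{a} + 0)) → =a=> m1, =c=> m2
  m2 = 0\{a} + 0 → ·
LTS(Q): 3 reachable states
  n0 = rec X. a.(X + X) + c.0\{a} → =a=> n1, =c=> n2
  n1 = (rec X. a.(X + X) + c.0\{a}) + (rec X. a.(X + X) + c.0\{a}) → =a=> n1, =c=> n2
  n2 = 0\{a} → ·
Partition-refinement fixed point:
  B0 = {m0, m1, n0, n1}
  B1 = {m2, n2}
m0 ∈ B0, n0 ∈ B0 → same block

P ~ Q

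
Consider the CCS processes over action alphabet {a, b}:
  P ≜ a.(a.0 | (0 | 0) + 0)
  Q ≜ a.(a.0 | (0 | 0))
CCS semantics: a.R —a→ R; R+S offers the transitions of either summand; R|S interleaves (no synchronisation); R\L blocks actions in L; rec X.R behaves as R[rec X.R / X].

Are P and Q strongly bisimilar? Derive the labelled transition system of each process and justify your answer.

P's transition system — 3 states:
  s0 = a.(a.0 | (0 | 0) + 0) | --a--▸ s1
  s1 = a.0 | (0 | 0) + 0 | --a--▸ s2
  s2 = 0 | (0 | 0) | (no moves)
Q's transition system — 3 states:
  t0 = a.(a.0 | (0 | 0)) | --a--▸ t1
  t1 = a.0 | (0 | 0) | --a--▸ t2
  t2 = 0 | (0 | 0) | (no moves)
Partition-refinement fixed point:
  B0 = {s0, t0}
  B1 = {s1, t1}
  B2 = {s2, t2}
s0 ∈ B0, t0 ∈ B0 → same block

bisimilar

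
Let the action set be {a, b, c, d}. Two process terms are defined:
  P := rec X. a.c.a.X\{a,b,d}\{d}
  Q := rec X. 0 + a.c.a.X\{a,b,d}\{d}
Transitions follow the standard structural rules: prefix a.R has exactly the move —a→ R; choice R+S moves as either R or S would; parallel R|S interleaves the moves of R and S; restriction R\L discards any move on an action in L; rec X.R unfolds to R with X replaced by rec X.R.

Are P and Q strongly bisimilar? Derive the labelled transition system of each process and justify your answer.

YES

P's transition system — 4 states:
  u0 = rec X. a.c.a.X\{a,b,d}\{d} ⊢ =a=> u1
  u1 = c.a.(rec X. a.c.a.X\{a,b,d}\{d})\{a,b,d}\{d} ⊢ =c=> u2
  u2 = a.(rec X. a.c.a.X\{a,b,d}\{d})\{a,b,d}\{d} ⊢ =a=> u3
  u3 = (rec X. a.c.a.X\{a,b,d}\{d})\{a,b,d}\{d} ⊢ (no moves)
Q's transition system — 4 states:
  v0 = rec X. 0 + a.c.a.X\{a,b,d}\{d} ⊢ =a=> v1
  v1 = c.a.(rec X. 0 + a.c.a.X\{a,b,d}\{d})\{a,b,d}\{d} ⊢ =c=> v2
  v2 = a.(rec X. 0 + a.c.a.X\{a,b,d}\{d})\{a,b,d}\{d} ⊢ =a=> v3
  v3 = (rec X. 0 + a.c.a.X\{a,b,d}\{d})\{a,b,d}\{d} ⊢ (no moves)
Bisimilarity quotient blocks:
  B0 = {u0, v0}
  B1 = {u1, v1}
  B2 = {u2, v2}
  B3 = {u3, v3}
u0 ∈ B0, v0 ∈ B0 → same block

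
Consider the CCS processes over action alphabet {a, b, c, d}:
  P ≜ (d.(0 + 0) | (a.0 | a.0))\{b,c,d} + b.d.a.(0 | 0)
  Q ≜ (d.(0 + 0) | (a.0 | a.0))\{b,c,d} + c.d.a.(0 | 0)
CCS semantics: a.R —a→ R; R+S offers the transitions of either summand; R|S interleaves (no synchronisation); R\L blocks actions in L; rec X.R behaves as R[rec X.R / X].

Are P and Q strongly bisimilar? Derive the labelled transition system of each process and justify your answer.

Reachable graph of P (7 states):
  u0 = (d.(0 + 0) | (a.0 | a.0))\{b,c,d} + b.d.a.(0 | 0) → =a=> u1, =a=> u2, =b=> u3
  u1 = (d.(0 + 0) | (0 | a.0))\{b,c,d} → =a=> u4
  u2 = (d.(0 + 0) | (a.0 | 0))\{b,c,d} → =a=> u4
  u3 = d.a.(0 | 0) → =d=> u5
  u4 = (d.(0 + 0) | (0 | 0))\{b,c,d} → ∅
  u5 = a.(0 | 0) → =a=> u6
  u6 = 0 | 0 → ∅
Reachable graph of Q (7 states):
  v0 = (d.(0 + 0) | (a.0 | a.0))\{b,c,d} + c.d.a.(0 | 0) → =a=> v1, =a=> v2, =c=> v3
  v1 = (d.(0 + 0) | (0 | a.0))\{b,c,d} → =a=> v4
  v2 = (d.(0 + 0) | (a.0 | 0))\{b,c,d} → =a=> v4
  v3 = d.a.(0 | 0) → =d=> v5
  v4 = (d.(0 + 0) | (0 | 0))\{b,c,d} → ∅
  v5 = a.(0 | 0) → =a=> v6
  v6 = 0 | 0 → ∅
Coarsest stable partition (strong bisimilarity classes):
  B0 = {u0}
  B1 = {u1, u2, u5, v1, v2, v5}
  B2 = {u4, u6, v4, v6}
  B3 = {u3, v3}
  B4 = {v0}
u0 ∈ B0, v0 ∈ B4 → different blocks

P ≁ Q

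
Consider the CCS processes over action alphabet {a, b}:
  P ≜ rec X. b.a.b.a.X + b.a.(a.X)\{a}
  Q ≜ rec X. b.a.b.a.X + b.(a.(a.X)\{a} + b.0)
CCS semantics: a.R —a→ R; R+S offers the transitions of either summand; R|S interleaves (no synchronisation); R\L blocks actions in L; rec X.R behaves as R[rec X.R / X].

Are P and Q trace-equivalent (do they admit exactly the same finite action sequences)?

P's transition system — 6 states:
  m0 = rec X. b.a.b.a.X + b.a.(a.X)\{a} → ··b··> m1, ··b··> m2
  m1 = a.(a.(rec X. b.a.b.a.X + b.a.(a.X)\{a}))\{a} → ··a··> m3
  m2 = a.b.a.(rec X. b.a.b.a.X + b.a.(a.X)\{a}) → ··a··> m4
  m3 = (a.(rec X. b.a.b.a.X + b.a.(a.X)\{a}))\{a} → stopped
  m4 = b.a.(rec X. b.a.b.a.X + b.a.(a.X)\{a}) → ··b··> m5
  m5 = a.(rec X. b.a.b.a.X + b.a.(a.X)\{a}) → ··a··> m0
Q's transition system — 7 states:
  n0 = rec X. b.a.b.a.X + b.(a.(a.X)\{a} + b.0) → ··b··> n1, ··b··> n2
  n1 = a.(a.(rec X. b.a.b.a.X + b.(a.(a.X)\{a} + b.0)))\{a} + b.0 → ··a··> n3, ··b··> n4
  n2 = a.b.a.(rec X. b.a.b.a.X + b.(a.(a.X)\{a} + b.0)) → ··a··> n5
  n3 = (a.(rec X. b.a.b.a.X + b.(a.(a.X)\{a} + b.0)))\{a} → stopped
  n4 = 0 → stopped
  n5 = b.a.(rec X. b.a.b.a.X + b.(a.(a.X)\{a} + b.0)) → ··b··> n6
  n6 = a.(rec X. b.a.b.a.X + b.(a.(a.X)\{a} + b.0)) → ··a··> n0
Run σ = ⟨bb⟩ on Q: start {n0}
  after b @ step 1: {n1, n2}
  after b @ step 2: {n4}
  — Q admits the full trace.
Run σ = ⟨bb⟩ on P: start {m0}
  after b @ step 1: {m1, m2}
  after b @ step 2: no successor for P

NO — witness ⟨bb⟩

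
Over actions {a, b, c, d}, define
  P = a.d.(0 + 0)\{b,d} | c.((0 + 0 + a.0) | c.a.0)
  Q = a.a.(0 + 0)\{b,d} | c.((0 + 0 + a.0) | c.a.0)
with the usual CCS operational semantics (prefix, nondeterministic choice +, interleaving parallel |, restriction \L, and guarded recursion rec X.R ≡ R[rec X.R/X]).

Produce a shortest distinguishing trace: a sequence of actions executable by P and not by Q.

ad

LTS(P): 21 reachable states
  u0 = a.d.(0 + 0)\{b,d} | c.((0 + 0 + a.0) | c.a.0) ⊢ -a-> u1, -c-> u2
  u1 = d.(0 + 0)\{b,d} | c.((0 + 0 + a.0) | c.a.0) ⊢ -c-> u3, -d-> u4
  u2 = a.d.(0 + 0)\{b,d} | ((0 + 0 + a.0) | c.a.0) ⊢ -a-> u3, -a-> u5, -c-> u6
  u3 = d.(0 + 0)\{b,d} | ((0 + 0 + a.0) | c.a.0) ⊢ -a-> u7, -c-> u8, -d-> u9
  u4 = (0 + 0)\{b,d} | c.((0 + 0 + a.0) | c.a.0) ⊢ -c-> u9
  u5 = a.d.(0 + 0)\{b,d} | (0 | c.a.0) ⊢ -a-> u7, -c-> u10
  u6 = a.d.(0 + 0)\{b,d} | ((0 + 0 + a.0) | a.0) ⊢ -a-> u10, -a-> u11, -a-> u8
  u7 = d.(0 + 0)\{b,d} | (0 | c.a.0) ⊢ -c-> u12, -d-> u13
  u8 = d.(0 + 0)\{b,d} | ((0 + 0 + a.0) | a.0) ⊢ -a-> u12, -a-> u14, -d-> u15
  u9 = (0 + 0)\{b,d} | ((0 + 0 + a.0) | c.a.0) ⊢ -a-> u13, -c-> u15
  u10 = a.d.(0 + 0)\{b,d} | (0 | a.0) ⊢ -a-> u12, -a-> u16
  u11 = a.d.(0 + 0)\{b,d} | ((0 + 0 + a.0) | 0) ⊢ -a-> u14, -a-> u16
  u12 = d.(0 + 0)\{b,d} | (0 | a.0) ⊢ -a-> u17, -d-> u18
  u13 = (0 + 0)\{b,d} | (0 | c.a.0) ⊢ -c-> u18
  u14 = d.(0 + 0)\{b,d} | ((0 + 0 + a.0) | 0) ⊢ -a-> u17, -d-> u19
  u15 = (0 + 0)\{b,d} | ((0 + 0 + a.0) | a.0) ⊢ -a-> u18, -a-> u19
  u16 = a.d.(0 + 0)\{b,d} | (0 | 0) ⊢ -a-> u17
  u17 = d.(0 + 0)\{b,d} | (0 | 0) ⊢ -d-> u20
  u18 = (0 + 0)\{b,d} | (0 | a.0) ⊢ -a-> u20
  u19 = (0 + 0)\{b,d} | ((0 + 0 + a.0) | 0) ⊢ -a-> u20
  u20 = (0 + 0)\{b,d} | (0 | 0) ⊢ (no moves)
LTS(Q): 21 reachable states
  v0 = a.a.(0 + 0)\{b,d} | c.((0 + 0 + a.0) | c.a.0) ⊢ -a-> v1, -c-> v2
  v1 = a.(0 + 0)\{b,d} | c.((0 + 0 + a.0) | c.a.0) ⊢ -a-> v3, -c-> v4
  v2 = a.a.(0 + 0)\{b,d} | ((0 + 0 + a.0) | c.a.0) ⊢ -a-> v4, -a-> v5, -c-> v6
  v3 = (0 + 0)\{b,d} | c.((0 + 0 + a.0) | c.a.0) ⊢ -c-> v7
  v4 = a.(0 + 0)\{b,d} | ((0 + 0 + a.0) | c.a.0) ⊢ -a-> v7, -a-> v8, -c-> v9
  v5 = a.a.(0 + 0)\{b,d} | (0 | c.a.0) ⊢ -a-> v8, -c-> v10
  v6 = a.a.(0 + 0)\{b,d} | ((0 + 0 + a.0) | a.0) ⊢ -a-> v10, -a-> v11, -a-> v9
  v7 = (0 + 0)\{b,d} | ((0 + 0 + a.0) | c.a.0) ⊢ -a-> v12, -c-> v13
  v8 = a.(0 + 0)\{b,d} | (0 | c.a.0) ⊢ -a-> v12, -c-> v14
  v9 = a.(0 + 0)\{b,d} | ((0 + 0 + a.0) | a.0) ⊢ -a-> v13, -a-> v14, -a-> v15
  v10 = a.a.(0 + 0)\{b,d} | (0 | a.0) ⊢ -a-> v14, -a-> v16
  v11 = a.a.(0 + 0)\{b,d} | ((0 + 0 + a.0) | 0) ⊢ -a-> v15, -a-> v16
  v12 = (0 + 0)\{b,d} | (0 | c.a.0) ⊢ -c-> v17
  v13 = (0 + 0)\{b,d} | ((0 + 0 + a.0) | a.0) ⊢ -a-> v17, -a-> v18
  v14 = a.(0 + 0)\{b,d} | (0 | a.0) ⊢ -a-> v17, -a-> v19
  v15 = a.(0 + 0)\{b,d} | ((0 + 0 + a.0) | 0) ⊢ -a-> v18, -a-> v19
  v16 = a.a.(0 + 0)\{b,d} | (0 | 0) ⊢ -a-> v19
  v17 = (0 + 0)\{b,d} | (0 | a.0) ⊢ -a-> v20
  v18 = (0 + 0)\{b,d} | ((0 + 0 + a.0) | 0) ⊢ -a-> v20
  v19 = a.(0 + 0)\{b,d} | (0 | 0) ⊢ -a-> v20
  v20 = (0 + 0)\{b,d} | (0 | 0) ⊢ (no moves)
Trace ⟨ad⟩ through P, begin at {u0}:
  step 1 (a): {u1}
  step 2 (d): {u4}
  P completes σ.
Trace ⟨ad⟩ through Q, begin at {v0}:
  step 1 (a): {v1}
  step 2 (d): no successor for Q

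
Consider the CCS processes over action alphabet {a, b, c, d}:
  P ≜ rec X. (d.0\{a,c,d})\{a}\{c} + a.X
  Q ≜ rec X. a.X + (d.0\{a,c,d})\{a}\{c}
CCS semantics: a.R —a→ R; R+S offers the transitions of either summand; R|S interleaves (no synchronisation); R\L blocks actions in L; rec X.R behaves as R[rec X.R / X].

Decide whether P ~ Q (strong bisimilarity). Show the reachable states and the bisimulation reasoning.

bisimilar

LTS(P): 2 reachable states
  m0 = rec X. (d.0\{a,c,d})\{a}\{c} + a.X ⊢ -a-> m0, -d-> m1
  m1 = 0\{a,c,d}\{a}\{c} ⊢ deadlocked
LTS(Q): 2 reachable states
  n0 = rec X. a.X + (d.0\{a,c,d})\{a}\{c} ⊢ -a-> n0, -d-> n1
  n1 = 0\{a,c,d}\{a}\{c} ⊢ deadlocked
Bisimilarity quotient blocks:
  B0 = {m0, n0}
  B1 = {m1, n1}
m0 ∈ B0, n0 ∈ B0 → same block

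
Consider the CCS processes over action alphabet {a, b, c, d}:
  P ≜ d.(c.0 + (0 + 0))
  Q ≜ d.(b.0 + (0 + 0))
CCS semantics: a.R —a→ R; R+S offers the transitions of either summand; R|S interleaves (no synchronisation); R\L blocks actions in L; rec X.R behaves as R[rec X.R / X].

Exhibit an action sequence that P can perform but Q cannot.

P's transition system — 3 states:
  s0 = d.(c.0 + (0 + 0)) → =d=> s1
  s1 = c.0 + (0 + 0) → =c=> s2
  s2 = 0 → ∅
Q's transition system — 3 states:
  t0 = d.(b.0 + (0 + 0)) → =d=> t1
  t1 = b.0 + (0 + 0) → =b=> t2
  t2 = 0 → ∅
Executing dc from P (initial set {s0}):
  after d @ step 1: {s1}
  after c @ step 2: {s2}
  P completes σ.
Executing dc from Q (initial set {t0}):
  after d @ step 1: {t1}
  after c @ step 2: no successor for Q

dc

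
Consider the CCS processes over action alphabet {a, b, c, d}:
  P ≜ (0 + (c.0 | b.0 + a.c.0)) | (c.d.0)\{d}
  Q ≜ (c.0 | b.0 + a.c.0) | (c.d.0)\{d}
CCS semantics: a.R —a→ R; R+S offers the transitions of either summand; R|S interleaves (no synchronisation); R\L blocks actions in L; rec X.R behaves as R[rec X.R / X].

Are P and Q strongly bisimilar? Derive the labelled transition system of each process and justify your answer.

LTS(P): 12 reachable states
  m0 = (0 + (c.0 | b.0 + a.c.0)) | (c.d.0)\{d} → ··a··> m1, ··b··> m2, ··c··> m3, ··c··> m4
  m1 = c.0 | (c.d.0)\{d} → ··c··> m5, ··c··> m6
  m2 = c.0 | 0 | (c.d.0)\{d} → ··c··> m7, ··c··> m8
  m3 = (0 + (c.0 | b.0 + a.c.0)) | (d.0)\{d} → ··a··> m6, ··b··> m8, ··c··> m9
  m4 = 0 | b.0 | (c.d.0)\{d} → ··b··> m7, ··c··> m9
  m5 = 0 | (c.d.0)\{d} → ··c··> m10
  m6 = c.0 | (d.0)\{d} → ··c··> m10
  m7 = 0 | 0 | (c.d.0)\{d} → ··c··> m11
  m8 = c.0 | 0 | (d.0)\{d} → ··c··> m11
  m9 = 0 | b.0 | (d.0)\{d} → ··b··> m11
  m10 = 0 | (d.0)\{d} → stopped
  m11 = 0 | 0 | (d.0)\{d} → stopped
LTS(Q): 12 reachable states
  n0 = (c.0 | b.0 + a.c.0) | (c.d.0)\{d} → ··a··> n1, ··b··> n2, ··c··> n3, ··c··> n4
  n1 = c.0 | (c.d.0)\{d} → ··c··> n5, ··c··> n6
  n2 = c.0 | 0 | (c.d.0)\{d} → ··c··> n7, ··c··> n8
  n3 = (c.0 | b.0 + a.c.0) | (d.0)\{d} → ··a··> n6, ··b··> n8, ··c··> n9
  n4 = 0 | b.0 | (c.d.0)\{d} → ··b··> n7, ··c··> n9
  n5 = 0 | (c.d.0)\{d} → ··c··> n10
  n6 = c.0 | (d.0)\{d} → ··c··> n10
  n7 = 0 | 0 | (c.d.0)\{d} → ··c··> n11
  n8 = c.0 | 0 | (d.0)\{d} → ··c··> n11
  n9 = 0 | b.0 | (d.0)\{d} → ··b··> n11
  n10 = 0 | (d.0)\{d} → stopped
  n11 = 0 | 0 | (d.0)\{d} → stopped
Coarsest stable partition (strong bisimilarity classes):
  B0 = {m0, n0}
  B1 = {m1, m2, n1, n2}
  B2 = {m5, m6, m7, m8, n5, n6, n7, n8}
  B3 = {m10, m11, n10, n11}
  B4 = {m4, n4}
  B5 = {m9, n9}
  B6 = {m3, n3}
m0 ∈ B0, n0 ∈ B0 → same block

bisimilar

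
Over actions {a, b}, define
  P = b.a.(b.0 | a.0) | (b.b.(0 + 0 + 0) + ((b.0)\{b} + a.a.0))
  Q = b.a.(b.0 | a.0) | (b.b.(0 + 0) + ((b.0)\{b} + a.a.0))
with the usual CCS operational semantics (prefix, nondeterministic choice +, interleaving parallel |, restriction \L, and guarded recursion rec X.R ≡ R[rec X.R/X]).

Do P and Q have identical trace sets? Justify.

trace-equivalent

Reachable graph of P (30 states):
  u0 = b.a.(b.0 | a.0) | (b.b.(0 + 0 + 0) + ((b.0)\{b} + a.a.0)) → ··a··> u1, ··b··> u2, ··b··> u3
  u1 = b.a.(b.0 | a.0) | a.0 → ··a··> u4, ··b··> u5
  u2 = a.(b.0 | a.0) | (b.b.(0 + 0 + 0) + ((b.0)\{b} + a.a.0)) → ··a··> u5, ··a··> u6, ··b··> u7
  u3 = b.a.(b.0 | a.0) | b.(0 + 0 + 0) → ··b··> u7, ··b··> u8
  u4 = b.a.(b.0 | a.0) | 0 → ··b··> u9
  u5 = a.(b.0 | a.0) | a.0 → ··a··> u10, ··a··> u9
  u6 = b.0 | a.0 | (b.b.(0 + 0 + 0) + ((b.0)\{b} + a.a.0)) → ··a··> u10, ··a··> u11, ··b··> u12, ··b··> u13
  u7 = a.(b.0 | a.0) | b.(0 + 0 + 0) → ··a··> u13, ··b··> u14
  u8 = b.a.(b.0 | a.0) | (0 + 0 + 0) → ··b··> u14
  u9 = a.(b.0 | a.0) | 0 → ··a··> u15
  u10 = b.0 | a.0 | a.0 → ··a··> u15, ··a··> u16, ··b··> u17
  u11 = b.0 | 0 | (b.b.(0 + 0 + 0) + ((b.0)\{b} + a.a.0)) → ··a··> u16, ··b··> u18, ··b··> u19
  u12 = 0 | a.0 | (b.b.(0 + 0 + 0) + ((b.0)\{b} + a.a.0)) → ··a··> u17, ··a··> u18, ··b··> u20
  u13 = b.0 | a.0 | b.(0 + 0 + 0) → ··a··> u19, ··b··> u20, ··b··> u21
  u14 = a.(b.0 | a.0) | (0 + 0 + 0) → ··a··> u21
  u15 = b.0 | a.0 | 0 → ··a··> u22, ··b··> u23
  u16 = b.0 | 0 | a.0 → ··a··> u22, ··b··> u24
  u17 = 0 | a.0 | a.0 → ··a··> u23, ··a··> u24
  u18 = 0 | 0 | (b.b.(0 + 0 + 0) + ((b.0)\{b} + a.a.0)) → ··a··> u24, ··b··> u25
  u19 = b.0 | 0 | b.(0 + 0 + 0) → ··b··> u25, ··b··> u26
  u20 = 0 | a.0 | b.(0 + 0 + 0) → ··a··> u25, ··b··> u27
  u21 = b.0 | a.0 | (0 + 0 + 0) → ··a··> u26, ··b··> u27
  u22 = b.0 | 0 | 0 → ··b··> u28
  u23 = 0 | a.0 | 0 → ··a··> u28
  u24 = 0 | 0 | a.0 → ··a··> u28
  u25 = 0 | 0 | b.(0 + 0 + 0) → ··b··> u29
  u26 = b.0 | 0 | (0 + 0 + 0) → ··b··> u29
  u27 = 0 | a.0 | (0 + 0 + 0) → ··a··> u29
  u28 = 0 | 0 | 0 → stopped
  u29 = 0 | 0 | (0 + 0 + 0) → stopped
Reachable graph of Q (30 states):
  v0 = b.a.(b.0 | a.0) | (b.b.(0 + 0) + ((b.0)\{b} + a.a.0)) → ··a··> v1, ··b··> v2, ··b··> v3
  v1 = b.a.(b.0 | a.0) | a.0 → ··a··> v4, ··b··> v5
  v2 = a.(b.0 | a.0) | (b.b.(0 + 0) + ((b.0)\{b} + a.a.0)) → ··a··> v5, ··a··> v6, ··b··> v7
  v3 = b.a.(b.0 | a.0) | b.(0 + 0) → ··b··> v7, ··b··> v8
  v4 = b.a.(b.0 | a.0) | 0 → ··b··> v9
  v5 = a.(b.0 | a.0) | a.0 → ··a··> v10, ··a··> v9
  v6 = b.0 | a.0 | (b.b.(0 + 0) + ((b.0)\{b} + a.a.0)) → ··a··> v10, ··a··> v11, ··b··> v12, ··b··> v13
  v7 = a.(b.0 | a.0) | b.(0 + 0) → ··a··> v13, ··b··> v14
  v8 = b.a.(b.0 | a.0) | (0 + 0) → ··b··> v14
  v9 = a.(b.0 | a.0) | 0 → ··a··> v15
  v10 = b.0 | a.0 | a.0 → ··a··> v15, ··a··> v16, ··b··> v17
  v11 = b.0 | 0 | (b.b.(0 + 0) + ((b.0)\{b} + a.a.0)) → ··a··> v16, ··b··> v18, ··b··> v19
  v12 = 0 | a.0 | (b.b.(0 + 0) + ((b.0)\{b} + a.a.0)) → ··a··> v17, ··a··> v18, ··b··> v20
  v13 = b.0 | a.0 | b.(0 + 0) → ··a··> v19, ··b··> v20, ··b··> v21
  v14 = a.(b.0 | a.0) | (0 + 0) → ··a··> v21
  v15 = b.0 | a.0 | 0 → ··a··> v22, ··b··> v23
  v16 = b.0 | 0 | a.0 → ··a··> v22, ··b··> v24
  v17 = 0 | a.0 | a.0 → ··a··> v23, ··a··> v24
  v18 = 0 | 0 | (b.b.(0 + 0) + ((b.0)\{b} + a.a.0)) → ··a··> v24, ··b··> v25
  v19 = b.0 | 0 | b.(0 + 0) → ··b··> v25, ··b··> v26
  v20 = 0 | a.0 | b.(0 + 0) → ··a··> v25, ··b··> v27
  v21 = b.0 | a.0 | (0 + 0) → ··a··> v26, ··b··> v27
  v22 = b.0 | 0 | 0 → ··b··> v28
  v23 = 0 | a.0 | 0 → ··a··> v28
  v24 = 0 | 0 | a.0 → ··a··> v28
  v25 = 0 | 0 | b.(0 + 0) → ··b··> v29
  v26 = b.0 | 0 | (0 + 0) → ··b··> v29
  v27 = 0 | a.0 | (0 + 0) → ··a··> v29
  v28 = 0 | 0 | 0 → stopped
  v29 = 0 | 0 | (0 + 0) → stopped
Partition-refinement fixed point:
  B0 = {u0, v0}
  B1 = {u1, v1}
  B2 = {u5, v5}
  B3 = {u14, u9, v14, v9}
  B4 = {u15, u16, u20, u21, v15, v16, v20, v21}
  B5 = {u23, u24, u27, v23, v24, v27}
  B6 = {u28, u29, v28, v29}
  B7 = {u22, u25, u26, v22, v25, v26}
  B8 = {u10, v10}
  B9 = {u17, v17}
  B10 = {u4, u8, v4, v8}
  B11 = {u3, v3}
  B12 = {u7, v7}
  B13 = {u13, v13}
  B14 = {u19, v19}
  B15 = {u2, v2}
  B16 = {u6, v6}
  B17 = {u11, v11}
  B18 = {u18, v18}
  B19 = {u12, v12}
u0 ∈ B0, v0 ∈ B0 → same block
Bisimilar ⇒ trace-equivalent.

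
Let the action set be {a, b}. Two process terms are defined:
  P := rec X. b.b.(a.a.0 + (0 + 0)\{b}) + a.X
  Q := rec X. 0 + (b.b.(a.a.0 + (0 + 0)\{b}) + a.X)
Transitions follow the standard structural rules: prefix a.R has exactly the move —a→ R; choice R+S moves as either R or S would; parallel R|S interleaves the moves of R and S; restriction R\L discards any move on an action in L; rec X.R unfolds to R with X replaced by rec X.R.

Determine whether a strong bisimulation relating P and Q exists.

P ~ Q

P's transition system — 5 states:
  s0 = rec X. b.b.(a.a.0 + (0 + 0)\{b}) + a.X has moves --a--▸ s0, --b--▸ s1
  s1 = b.(a.a.0 + (0 + 0)\{b}) has moves --b--▸ s2
  s2 = a.a.0 + (0 + 0)\{b} has moves --a--▸ s3
  s3 = a.0 has moves --a--▸ s4
  s4 = 0 has moves (no moves)
Q's transition system — 5 states:
  t0 = rec X. 0 + (b.b.(a.a.0 + (0 + 0)\{b}) + a.X) has moves --a--▸ t0, --b--▸ t1
  t1 = b.(a.a.0 + (0 + 0)\{b}) has moves --b--▸ t2
  t2 = a.a.0 + (0 + 0)\{b} has moves --a--▸ t3
  t3 = a.0 has moves --a--▸ t4
  t4 = 0 has moves (no moves)
Coarsest stable partition (strong bisimilarity classes):
  B0 = {s0, t0}
  B1 = {s1, t1}
  B2 = {s2, t2}
  B3 = {s3, t3}
  B4 = {s4, t4}
s0 ∈ B0, t0 ∈ B0 → same block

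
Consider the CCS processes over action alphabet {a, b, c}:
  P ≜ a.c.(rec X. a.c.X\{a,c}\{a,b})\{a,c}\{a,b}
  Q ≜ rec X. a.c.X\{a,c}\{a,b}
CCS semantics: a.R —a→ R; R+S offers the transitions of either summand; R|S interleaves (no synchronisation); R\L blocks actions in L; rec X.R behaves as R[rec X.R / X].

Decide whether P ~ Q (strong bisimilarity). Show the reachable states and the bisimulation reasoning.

P's transition system — 3 states:
  m0 = a.c.(rec X. a.c.X\{a,c}\{a,b})\{a,c}\{a,b} → --a--▸ m1
  m1 = c.(rec X. a.c.X\{a,c}\{a,b})\{a,c}\{a,b} → --c--▸ m2
  m2 = (rec X. a.c.X\{a,c}\{a,b})\{a,c}\{a,b} → deadlocked
Q's transition system — 3 states:
  n0 = rec X. a.c.X\{a,c}\{a,b} → --a--▸ n1
  n1 = c.(rec X. a.c.X\{a,c}\{a,b})\{a,c}\{a,b} → --c--▸ n2
  n2 = (rec X. a.c.X\{a,c}\{a,b})\{a,c}\{a,b} → deadlocked
Bisimilarity quotient blocks:
  B0 = {m0, n0}
  B1 = {m1, n1}
  B2 = {m2, n2}
m0 ∈ B0, n0 ∈ B0 → same block

bisimilar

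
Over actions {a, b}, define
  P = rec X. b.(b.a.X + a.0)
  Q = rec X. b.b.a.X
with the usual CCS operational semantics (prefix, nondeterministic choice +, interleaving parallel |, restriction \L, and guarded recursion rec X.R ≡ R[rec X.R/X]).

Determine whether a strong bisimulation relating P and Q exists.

not bisimilar

P's transition system — 4 states:
  p0 = rec X. b.(b.a.X + a.0) :: --b--▸ p1
  p1 = b.a.(rec X. b.(b.a.X + a.0)) + a.0 :: --a--▸ p2, --b--▸ p3
  p2 = 0 :: stopped
  p3 = a.(rec X. b.(b.a.X + a.0)) :: --a--▸ p0
Q's transition system — 3 states:
  q0 = rec X. b.b.a.X :: --b--▸ q1
  q1 = b.a.(rec X. b.b.a.X) :: --b--▸ q2
  q2 = a.(rec X. b.b.a.X) :: --a--▸ q0
Coarsest stable partition (strong bisimilarity classes):
  B0 = {p0}
  B1 = {p1}
  B2 = {p2}
  B3 = {p3}
  B4 = {q0}
  B5 = {q1}
  B6 = {q2}
p0 ∈ B0, q0 ∈ B4 → different blocks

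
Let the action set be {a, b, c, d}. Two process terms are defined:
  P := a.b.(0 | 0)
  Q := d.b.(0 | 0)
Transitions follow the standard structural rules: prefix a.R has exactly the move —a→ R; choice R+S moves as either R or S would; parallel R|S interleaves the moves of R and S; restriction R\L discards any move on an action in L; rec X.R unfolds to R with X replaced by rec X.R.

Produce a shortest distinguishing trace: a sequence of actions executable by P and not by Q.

a

LTS(P): 3 reachable states
  p0 = a.b.(0 | 0) → =a=> p1
  p1 = b.(0 | 0) → =b=> p2
  p2 = 0 | 0 → (no moves)
LTS(Q): 3 reachable states
  q0 = d.b.(0 | 0) → =d=> q1
  q1 = b.(0 | 0) → =b=> q2
  q2 = 0 | 0 → (no moves)
Run σ = ⟨a⟩ on P: start {p0}
  step 1 (a): {p1}
  P completes σ.
Run σ = ⟨a⟩ on Q: start {q0}
  step 1 (a): no successor for Q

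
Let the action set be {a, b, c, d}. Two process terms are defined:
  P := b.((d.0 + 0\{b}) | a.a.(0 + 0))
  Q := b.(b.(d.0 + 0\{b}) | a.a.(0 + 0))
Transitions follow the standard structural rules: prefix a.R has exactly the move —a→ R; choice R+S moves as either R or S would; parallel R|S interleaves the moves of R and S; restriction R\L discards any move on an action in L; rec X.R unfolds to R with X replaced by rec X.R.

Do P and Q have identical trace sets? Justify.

Reachable graph of P (7 states):
  p0 = b.((d.0 + 0\{b}) | a.a.(0 + 0)) | -b-> p1
  p1 = (d.0 + 0\{b}) | a.a.(0 + 0) | -a-> p2, -d-> p3
  p2 = (d.0 + 0\{b}) | a.(0 + 0) | -a-> p4, -d-> p5
  p3 = 0 | a.a.(0 + 0) | -a-> p5
  p4 = (d.0 + 0\{b}) | (0 + 0) | -d-> p6
  p5 = 0 | a.(0 + 0) | -a-> p6
  p6 = 0 | (0 + 0) | stopped
Reachable graph of Q (10 states):
  q0 = b.(b.(d.0 + 0\{b}) | a.a.(0 + 0)) | -b-> q1
  q1 = b.(d.0 + 0\{b}) | a.a.(0 + 0) | -a-> q2, -b-> q3
  q2 = b.(d.0 + 0\{b}) | a.(0 + 0) | -a-> q4, -b-> q5
  q3 = (d.0 + 0\{b}) | a.a.(0 + 0) | -a-> q5, -d-> q6
  q4 = b.(d.0 + 0\{b}) | (0 + 0) | -b-> q7
  q5 = (d.0 + 0\{b}) | a.(0 + 0) | -a-> q7, -d-> q8
  q6 = 0 | a.a.(0 + 0) | -a-> q8
  q7 = (d.0 + 0\{b}) | (0 + 0) | -d-> q9
  q8 = 0 | a.(0 + 0) | -a-> q9
  q9 = 0 | (0 + 0) | stopped
Run σ = ⟨bd⟩ on P: start {p0}
  [1] b ⇒ {p1}
  [2] d ⇒ {p3}
  P completes σ.
Run σ = ⟨bd⟩ on Q: start {q0}
  [1] b ⇒ {q1}
  [2] d ⇒ ∅ (Q stuck)

trace-distinct — witness ⟨bd⟩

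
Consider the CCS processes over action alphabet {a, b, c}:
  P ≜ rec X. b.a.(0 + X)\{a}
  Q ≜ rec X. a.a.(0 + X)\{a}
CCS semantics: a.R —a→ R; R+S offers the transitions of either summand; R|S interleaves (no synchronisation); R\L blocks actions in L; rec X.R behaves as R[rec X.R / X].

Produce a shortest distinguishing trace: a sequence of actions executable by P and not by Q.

P's transition system — 4 states:
  s0 = rec X. b.a.(0 + X)\{a} | --b--▸ s1
  s1 = a.(0 + (rec X. b.a.(0 + X)\{a}))\{a} | --a--▸ s2
  s2 = (0 + (rec X. b.a.(0 + X)\{a}))\{a} | --b--▸ s3
  s3 = (a.(0 + (rec X. b.a.(0 + X)\{a}))\{a})\{a} | ∅
Q's transition system — 3 states:
  t0 = rec X. a.a.(0 + X)\{a} | --a--▸ t1
  t1 = a.(0 + (rec X. a.a.(0 + X)\{a}))\{a} | --a--▸ t2
  t2 = (0 + (rec X. a.a.(0 + X)\{a}))\{a} | ∅
Executing b from P (initial set {s0}):
  after b @ step 1: {s1}
  ✓ P
Executing b from Q (initial set {t0}):
  after b @ step 1: no successor for Q

b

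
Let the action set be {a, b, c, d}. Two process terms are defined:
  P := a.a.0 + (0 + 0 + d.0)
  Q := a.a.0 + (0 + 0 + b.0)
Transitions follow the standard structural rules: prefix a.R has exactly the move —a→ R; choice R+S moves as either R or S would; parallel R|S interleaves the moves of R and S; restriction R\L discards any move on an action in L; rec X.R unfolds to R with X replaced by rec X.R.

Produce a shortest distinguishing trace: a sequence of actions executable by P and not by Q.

LTS(P): 3 reachable states
  m0 = a.a.0 + (0 + 0 + d.0) → --a--▸ m1, --d--▸ m2
  m1 = a.0 → --a--▸ m2
  m2 = 0 → stopped
LTS(Q): 3 reachable states
  n0 = a.a.0 + (0 + 0 + b.0) → --a--▸ n1, --b--▸ n2
  n1 = a.0 → --a--▸ n2
  n2 = 0 → stopped
Executing d from P (initial set {m0}):
  [1] d ⇒ {m2}
  — P admits the full trace.
Executing d from Q (initial set {n0}):
  [1] d ⇒ ∅ (Q stuck)

d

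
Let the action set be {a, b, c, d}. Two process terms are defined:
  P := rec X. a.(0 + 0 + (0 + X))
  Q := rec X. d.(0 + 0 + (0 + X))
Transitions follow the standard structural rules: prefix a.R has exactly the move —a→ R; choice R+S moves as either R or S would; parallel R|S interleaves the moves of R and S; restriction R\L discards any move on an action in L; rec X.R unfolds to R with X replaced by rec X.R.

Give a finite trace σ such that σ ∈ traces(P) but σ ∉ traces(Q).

a

Reachable graph of P (2 states):
  p0 = rec X. a.(0 + 0 + (0 + X)) has moves --a--▸ p1
  p1 = 0 + 0 + (0 + (rec X. a.(0 + 0 + (0 + X)))) has moves --a--▸ p1
Reachable graph of Q (2 states):
  q0 = rec X. d.(0 + 0 + (0 + X)) has moves --d--▸ q1
  q1 = 0 + 0 + (0 + (rec X. d.(0 + 0 + (0 + X)))) has moves --d--▸ q1
Run σ = ⟨a⟩ on P: start {p0}
  [1] a ⇒ {p1}
  — P admits the full trace.
Run σ = ⟨a⟩ on Q: start {q0}
  [1] a ⇒ ∅ (Q stuck)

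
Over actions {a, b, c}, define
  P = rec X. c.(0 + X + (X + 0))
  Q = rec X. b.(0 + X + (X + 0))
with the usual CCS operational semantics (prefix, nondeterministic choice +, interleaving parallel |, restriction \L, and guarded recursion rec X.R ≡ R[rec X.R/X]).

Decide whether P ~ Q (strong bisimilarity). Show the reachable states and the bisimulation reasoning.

Reachable graph of P (2 states):
  u0 = rec X. c.(0 + X + (X + 0)) ⊢ =c=> u1
  u1 = 0 + (rec X. c.(0 + X + (X + 0))) + ((rec X. c.(0 + X + (X + 0))) + 0) ⊢ =c=> u1
Reachable graph of Q (2 states):
  v0 = rec X. b.(0 + X + (X + 0)) ⊢ =b=> v1
  v1 = 0 + (rec X. b.(0 + X + (X + 0))) + ((rec X. b.(0 + X + (X + 0))) + 0) ⊢ =b=> v1
Partition-refinement fixed point:
  B0 = {u0, u1}
  B1 = {v0, v1}
u0 ∈ B0, v0 ∈ B1 → different blocks

not bisimilar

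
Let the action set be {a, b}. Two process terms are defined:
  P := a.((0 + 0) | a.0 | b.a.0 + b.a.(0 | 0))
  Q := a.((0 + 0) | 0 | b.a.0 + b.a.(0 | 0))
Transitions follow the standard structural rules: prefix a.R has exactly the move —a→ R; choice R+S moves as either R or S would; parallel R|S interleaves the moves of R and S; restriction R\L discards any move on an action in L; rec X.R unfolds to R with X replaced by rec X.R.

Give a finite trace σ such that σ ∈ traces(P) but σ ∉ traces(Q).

aa

Reachable graph of P (9 states):
  m0 = a.((0 + 0) | a.0 | b.a.0 + b.a.(0 | 0)) → ··a··> m1
  m1 = (0 + 0) | a.0 | b.a.0 + b.a.(0 | 0) → ··a··> m2, ··b··> m3, ··b··> m4
  m2 = (0 + 0) | 0 | b.a.0 → ··b··> m5
  m3 = (0 + 0) | a.0 | a.0 → ··a··> m5, ··a··> m6
  m4 = a.(0 | 0) → ··a··> m7
  m5 = (0 + 0) | 0 | a.0 → ··a··> m8
  m6 = (0 + 0) | a.0 | 0 → ··a··> m8
  m7 = 0 | 0 → ∅
  m8 = (0 + 0) | 0 | 0 → ∅
Reachable graph of Q (6 states):
  n0 = a.((0 + 0) | 0 | b.a.0 + b.a.(0 | 0)) → ··a··> n1
  n1 = (0 + 0) | 0 | b.a.0 + b.a.(0 | 0) → ··b··> n2, ··b··> n3
  n2 = (0 + 0) | 0 | a.0 → ··a··> n4
  n3 = a.(0 | 0) → ··a··> n5
  n4 = (0 + 0) | 0 | 0 → ∅
  n5 = 0 | 0 → ∅
Executing aa from P (initial set {m0}):
  step 1 (a): {m1}
  step 2 (a): {m2}
  ✓ P
Executing aa from Q (initial set {n0}):
  step 1 (a): {n1}
  step 2 (a): ∅ (Q stuck)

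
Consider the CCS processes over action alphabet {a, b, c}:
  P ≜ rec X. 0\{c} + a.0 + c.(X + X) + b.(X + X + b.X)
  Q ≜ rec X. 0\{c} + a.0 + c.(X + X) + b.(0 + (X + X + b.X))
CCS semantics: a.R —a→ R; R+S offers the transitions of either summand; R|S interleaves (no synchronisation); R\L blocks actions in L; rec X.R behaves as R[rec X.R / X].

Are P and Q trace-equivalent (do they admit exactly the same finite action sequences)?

trace-equivalent

P's transition system — 4 states:
  m0 = rec X. 0\{c} + a.0 + c.(X + X) + b.(X + X + b.X) | —a→ m1, —b→ m2, —c→ m3
  m1 = 0 | (no moves)
  m2 = (rec X. 0\{c} + a.0 + c.(X + X) + b.(X + X + b.X)) + (rec X. 0\{c} + a.0 + c.(X + X) + b.(X + X + b.X)) + b.(rec X. 0\{c} + a.0 + c.(X + X) + b.(X + X + b.X)) | —a→ m1, —b→ m0, —b→ m2, —c→ m3
  m3 = (rec X. 0\{c} + a.0 + c.(X + X) + b.(X + X + b.X)) + (rec X. 0\{c} + a.0 + c.(X + X) + b.(X + X + b.X)) | —a→ m1, —b→ m2, —c→ m3
Q's transition system — 4 states:
  n0 = rec X. 0\{c} + a.0 + c.(X + X) + b.(0 + (X + X + b.X)) | —a→ n1, —b→ n2, —c→ n3
  n1 = 0 | (no moves)
  n2 = 0 + ((rec X. 0\{c} + a.0 + c.(X + X) + b.(0 + (X + X + b.X))) + (rec X. 0\{c} + a.0 + c.(X + X) + b.(0 + (X + X + b.X))) + b.(rec X. 0\{c} + a.0 + c.(X + X) + b.(0 + (X + X + b.X)))) | —a→ n1, —b→ n0, —b→ n2, —c→ n3
  n3 = (rec X. 0\{c} + a.0 + c.(X + X) + b.(0 + (X + X + b.X))) + (rec X. 0\{c} + a.0 + c.(X + X) + b.(0 + (X + X + b.X))) | —a→ n1, —b→ n2, —c→ n3
Coarsest stable partition (strong bisimilarity classes):
  B0 = {m0, m2, m3, n0, n2, n3}
  B1 = {m1, n1}
m0 ∈ B0, n0 ∈ B0 → same block
Bisimilar ⇒ trace-equivalent.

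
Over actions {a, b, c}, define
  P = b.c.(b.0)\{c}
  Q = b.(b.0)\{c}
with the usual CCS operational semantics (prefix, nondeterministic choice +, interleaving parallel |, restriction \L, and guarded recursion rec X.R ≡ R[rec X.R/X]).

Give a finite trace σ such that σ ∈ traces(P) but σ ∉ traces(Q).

Reachable graph of P (4 states):
  p0 = b.c.(b.0)\{c} | —b→ p1
  p1 = c.(b.0)\{c} | —c→ p2
  p2 = (b.0)\{c} | —b→ p3
  p3 = 0\{c} | ·
Reachable graph of Q (3 states):
  q0 = b.(b.0)\{c} | —b→ q1
  q1 = (b.0)\{c} | —b→ q2
  q2 = 0\{c} | ·
Trace ⟨bc⟩ through P, begin at {p0}:
  step 1 (b): {p1}
  step 2 (c): {p2}
  P completes σ.
Trace ⟨bc⟩ through Q, begin at {q0}:
  step 1 (b): {q1}
  step 2 (c): ∅ (Q stuck)

bc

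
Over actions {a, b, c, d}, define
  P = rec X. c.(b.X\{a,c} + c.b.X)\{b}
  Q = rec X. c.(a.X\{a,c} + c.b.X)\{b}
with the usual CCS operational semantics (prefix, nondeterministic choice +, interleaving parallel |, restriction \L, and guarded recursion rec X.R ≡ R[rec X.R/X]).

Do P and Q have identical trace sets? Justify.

NO — witness ⟨ca⟩

LTS(P): 3 reachable states
  u0 = rec X. c.(b.X\{a,c} + c.b.X)\{b} → ··c··> u1
  u1 = (b.(rec X. c.(b.X\{a,c} + c.b.X)\{b})\{a,c} + c.b.(rec X. c.(b.X\{a,c} + c.b.X)\{b}))\{b} → ··c··> u2
  u2 = (b.(rec X. c.(b.X\{a,c} + c.b.X)\{b}))\{b} → ∅
LTS(Q): 4 reachable states
  v0 = rec X. c.(a.X\{a,c} + c.b.X)\{b} → ··c··> v1
  v1 = (a.(rec X. c.(a.X\{a,c} + c.b.X)\{b})\{a,c} + c.b.(rec X. c.(a.X\{a,c} + c.b.X)\{b}))\{b} → ··a··> v2, ··c··> v3
  v2 = (rec X. c.(a.X\{a,c} + c.b.X)\{b})\{a,c}\{b} → ∅
  v3 = (b.(rec X. c.(a.X\{a,c} + c.b.X)\{b}))\{b} → ∅
Run σ = ⟨ca⟩ on Q: start {v0}
  [1] c ⇒ {v1}
  [2] a ⇒ {v2}
  ✓ Q
Run σ = ⟨ca⟩ on P: start {u0}
  [1] c ⇒ {u1}
  [2] a ⇒ ∅ (P stuck)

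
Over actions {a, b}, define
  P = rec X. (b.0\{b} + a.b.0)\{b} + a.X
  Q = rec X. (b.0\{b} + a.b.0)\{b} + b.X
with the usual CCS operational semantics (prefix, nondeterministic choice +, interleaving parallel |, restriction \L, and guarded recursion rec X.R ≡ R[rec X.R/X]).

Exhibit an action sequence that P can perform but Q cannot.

LTS(P): 2 reachable states
  s0 = rec X. (b.0\{b} + a.b.0)\{b} + a.X has moves -a-> s0, -a-> s1
  s1 = (b.0)\{b} has moves ·
LTS(Q): 2 reachable states
  t0 = rec X. (b.0\{b} + a.b.0)\{b} + b.X has moves -a-> t1, -b-> t0
  t1 = (b.0)\{b} has moves ·
Run σ = ⟨aa⟩ on P: start {s0}
  after a @ step 1: {s0, s1}
  after a @ step 2: {s0, s1}
  ✓ P
Run σ = ⟨aa⟩ on Q: start {t0}
  after a @ step 1: {t1}
  after a @ step 2: ∅ (Q stuck)

aa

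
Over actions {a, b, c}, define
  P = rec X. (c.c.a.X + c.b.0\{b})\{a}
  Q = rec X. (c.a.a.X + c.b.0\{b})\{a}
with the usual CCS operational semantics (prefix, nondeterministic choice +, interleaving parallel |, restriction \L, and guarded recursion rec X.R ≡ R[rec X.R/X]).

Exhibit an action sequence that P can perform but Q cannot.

LTS(P): 5 reachable states
  m0 = rec X. (c.c.a.X + c.b.0\{b})\{a} :: -c-> m1, -c-> m2
  m1 = (b.0\{b})\{a} :: -b-> m3
  m2 = (c.a.(rec X. (c.c.a.X + c.b.0\{b})\{a}))\{a} :: -c-> m4
  m3 = 0\{b}\{a} :: stopped
  m4 = (a.(rec X. (c.c.a.X + c.b.0\{b})\{a}))\{a} :: stopped
LTS(Q): 4 reachable states
  n0 = rec X. (c.a.a.X + c.b.0\{b})\{a} :: -c-> n1, -c-> n2
  n1 = (a.a.(rec X. (c.a.a.X + c.b.0\{b})\{a}))\{a} :: stopped
  n2 = (b.0\{b})\{a} :: -b-> n3
  n3 = 0\{b}\{a} :: stopped
Executing cc from P (initial set {m0}):
  step 1 (c): {m1, m2}
  step 2 (c): {m4}
  — P admits the full trace.
Executing cc from Q (initial set {n0}):
  step 1 (c): {n1, n2}
  step 2 (c): ∅  — Q cannot continue

cc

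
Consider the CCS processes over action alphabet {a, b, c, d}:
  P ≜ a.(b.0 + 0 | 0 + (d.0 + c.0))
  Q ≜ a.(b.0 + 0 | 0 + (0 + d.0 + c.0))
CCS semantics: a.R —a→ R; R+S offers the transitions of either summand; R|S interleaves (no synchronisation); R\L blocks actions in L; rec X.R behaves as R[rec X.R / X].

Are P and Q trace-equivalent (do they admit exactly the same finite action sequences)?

Reachable graph of P (3 states):
  p0 = a.(b.0 + 0 | 0 + (d.0 + c.0)) ⊢ --a--▸ p1
  p1 = b.0 + 0 | 0 + (d.0 + c.0) ⊢ --b--▸ p2, --c--▸ p2, --d--▸ p2
  p2 = 0 ⊢ ∅
Reachable graph of Q (3 states):
  q0 = a.(b.0 + 0 | 0 + (0 + d.0 + c.0)) ⊢ --a--▸ q1
  q1 = b.0 + 0 | 0 + (0 + d.0 + c.0) ⊢ --b--▸ q2, --c--▸ q2, --d--▸ q2
  q2 = 0 ⊢ ∅
Bisimilarity quotient blocks:
  B0 = {p0, q0}
  B1 = {p1, q1}
  B2 = {p2, q2}
p0 ∈ B0, q0 ∈ B0 → same block
Bisimilar ⇒ trace-equivalent.

trace-equivalent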